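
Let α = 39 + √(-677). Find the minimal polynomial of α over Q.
m_α(x) = x^2 - 78x + 2198

From α - 39 = √(-677), squaring gives (α - 39)^2 = -677, i.e. α^2 - 78α + 1521 = -677, so α^2 - 78α + 2198 = 0. The discriminant of x^2 - 78x + 2198 is (-78)^2 - 4·(2198) = 6084 - 8792 = -2708, and 4·(-677) is not a perfect square in Q since -677 is squarefree and ≠ 1. Hence x^2 - 78x + 2198 is irreducible over Q and is the minimal polynomial of α.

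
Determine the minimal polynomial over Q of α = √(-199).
m_α(x) = x^2 + 199

α satisfies α^2 + 199 = 0, so x^2 + 199 annihilates α. Since d = -199 is squarefree and ≠ 1, it is not a perfect square in Q, so x^2 + 199 has no rational root and is therefore irreducible over Q (a degree-2 polynomial over a field is irreducible iff it has no root). Hence m_α(x) = x^2 + 199.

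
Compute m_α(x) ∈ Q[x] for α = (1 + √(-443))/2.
m_α(x) = x^2 - x + 111

From 2α - 1 = √(-443), squaring gives (2α - 1)^2 = -443, i.e. 4α^2 - 4α + 1 = -443, so α^2 - α + (1 + 443)/4 = 0. Since -443 ≡ 1 (mod 4), (1 + 443)/4 = 111 ∈ Z. The polynomial x^2 - x + 111 has discriminant 1 - 4·(111) = -443, which is not a perfect square in Q (d = -443 is squarefree and ≠ 1), so x^2 - x + 111 is irreducible over Q. It is the minimal polynomial of α.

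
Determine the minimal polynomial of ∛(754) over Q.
m_α(x) = x^3 - 754

α satisfies α^3 = 754, so x^3 - 754 annihilates α. By the rational root test, a rational root p/q (in lowest terms) of x^3 - 754 would satisfy p^3 = 754 q^3, forcing q = 1 and p^3 = 754; but 754 is not a perfect cube, contradiction. A monic cubic over Q with no rational root is irreducible (any nontrivial factorization would include a linear factor). Hence x^3 - 754 is the minimal polynomial of α, and in particular [Q(α):Q] = 3.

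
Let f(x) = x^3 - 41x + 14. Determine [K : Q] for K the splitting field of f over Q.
[K : Q] = 6

By the rational root test, any rational root of the monic integer polynomial f(x) = x^3 - 41x + 14 must be an integer dividing the constant term 14, i.e. one of ±{1, 2, 7, 14}. Evaluating: f(1) = -26, f(-1) = 54, f(2) = -60, f(-2) = 88, f(7) = 70, f(-7) = -42, f(14) = 2184, f(-14) = -2156; none is 0, so f has no rational root and is therefore irreducible over Q (a cubic with no linear factor over a field is irreducible). For an irreducible cubic, the Galois group is A_3 or S_3 according as the discriminant disc(f) = -4a^3 - 27b^2 = -4·(-41)^3 - 27·(14)^2 = 270392 is or is not a square in Q. Here disc(f) = 270392 is not a perfect square in Q, so the Galois group of f over Q is not contained in A_3 and must be all of S_3. The splitting field has degree |S_3| = 6 over Q, so [K : Q] = 6.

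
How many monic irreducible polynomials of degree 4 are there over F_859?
There are 136116908070 monic irreducible polynomials of degree 4 over F_859

Each element of F_{859^4} that lies in no proper subfield is a root of exactly one monic irreducible of degree 4 over F_859, and each such polynomial has 4 distinct roots in F_{859^4}. By Möbius inversion the count is N_859(4) = (1/4) Σ_{d|4} μ(4/d) · 859^d = (1/4)(μ(4)·859^1 + μ(2)·859^2 + μ(1)·859^4) = 544467632280/4 = 136116908070.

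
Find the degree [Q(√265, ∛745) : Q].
[Q(√265, ∛745) : Q] = 6

Let L = Q(√265, ∛745). Since Q(√265) ⊂ L and [Q(√265):Q] = 2, the tower law gives 2 | [L:Q]. Likewise Q(∛745) ⊂ L with [Q(∛745):Q] = 3 (because 745 is not a perfect cube), so 3 | [L:Q]. As gcd(2,3) = 1, [L:Q] is divisible by 6. Conversely L is generated over Q by √265 and ∛745, so [L:Q] ≤ 2·3 = 6. Therefore [Q(√265, ∛745) : Q] = 6.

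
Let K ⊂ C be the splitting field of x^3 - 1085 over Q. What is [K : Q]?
[K : Q] = 6

The roots of x^3 - 1085 are ∛1085, ω∛1085, ω^2∛1085 where ω = e^(2πi/3) is a primitive cube root of unity, so K = Q(∛1085, ω). Now [Q(∛1085):Q] = 3 (since 1085 is not a perfect cube, x^3 - 1085 is irreducible) and [Q(ω):Q] = 2. Both 2 and 3 divide [K:Q], and [K:Q] ≤ 3·2 = 6, so [K:Q] = 6. (Equivalently: Q(∛1085) ⊂ R but ω ∉ R, so [K : Q(∛1085)] = 2.)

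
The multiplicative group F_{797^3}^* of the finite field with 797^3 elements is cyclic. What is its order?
|F_{797^3}^*| = 506261572

F_{797^3} has 797^3 = 506261573 elements; its multiplicative group consists of all nonzero elements, so |F_{797^3}^*| = 506261573 - 1 = 506261572. (It is cyclic since any finite subgroup of the multiplicative group of a field is cyclic.)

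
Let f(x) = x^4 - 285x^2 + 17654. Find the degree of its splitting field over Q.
[K : Q] = 4

Solving the quadratic in x^2: x^2 = (285 ± √(285^2 - 4·17654))/2 = (285 ± √10609)/2 = (285 ± 103)/2, giving x^2 = 91 or x^2 = 194. So f(x) = (x^2 - 91)(x^2 - 194) and the roots of f are ±√91, ±√194. Hence the splitting field is K = Q(√91, √194). Since 91 and 194 are distinct squarefree integers > 1, their product 17654 is not a perfect square, so √194 ∉ Q(√91). By the tower law [K:Q] = [Q(√91,√194):Q(√91)] · [Q(√91):Q] = 2 · 2 = 4.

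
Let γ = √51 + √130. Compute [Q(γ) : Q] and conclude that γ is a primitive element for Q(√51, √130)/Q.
[Q(γ) : Q] = 4 (equivalently, Q(γ) = Q(√51, √130))

Obviously Q(γ) ⊆ Q(√51, √130), and [Q(√51, √130):Q] = 4 (since 51, 130 are distinct squarefree integers > 1 with 6630 not a perfect square). To show equality we compute the minimal polynomial of γ. From γ = √51 + √130: γ^2 = 51 + 2√(6630) + 130 = 181 + 2√(6630), so γ^2 - 181 = 2√(6630); squaring, (γ^2 - 181)^2 = 4·6630, i.e. γ^4 - 362γ^2 + 32761 - 26520 = 0, i.e. γ^4 - 362γ^2 + 6241 = 0. So γ is a root of x^4 - 362x^2 + 6241. This polynomial is irreducible over Q: it has no rational root (each ±√51 ± √130 is irrational), and any factorization into two quadratics over Q would force √(6630) ∈ Q (pairing opposite roots) or √51, √130 ∈ Q (other pairings), all impossible. Hence [Q(γ):Q] = 4 = [Q(√51, √130):Q], so Q(γ) = Q(√51, √130).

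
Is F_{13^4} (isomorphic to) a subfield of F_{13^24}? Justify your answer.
Yes: F_{13^4} is a subfield of F_{13^24}

F_{p^m} embeds in F_{p^n} iff m | n (since F_{p^n} is the splitting field of x^(p^n) - x, and F_{p^m} ⊂ F_{p^n} forces p^n to be a power of p^m, i.e. m | n; conversely if m | n then every root of x^(p^m) - x is a root of x^(p^n) - x). Here 4 | 24 (since 24 = 6·4), so F_{13^4} is a subfield of F_{13^24}, and [F_{13^24} : F_{13^4}] = 24/4 = 6.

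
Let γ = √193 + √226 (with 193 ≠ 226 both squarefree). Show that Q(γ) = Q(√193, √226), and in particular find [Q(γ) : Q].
[Q(γ) : Q] = 4 (equivalently, Q(γ) = Q(√193, √226))

Obviously Q(γ) ⊆ Q(√193, √226), and [Q(√193, √226):Q] = 4 (since 193, 226 are distinct squarefree integers > 1 with 43618 not a perfect square). To show equality we compute the minimal polynomial of γ. From γ = √193 + √226: γ^2 = 193 + 2√(43618) + 226 = 419 + 2√(43618), so γ^2 - 419 = 2√(43618); squaring, (γ^2 - 419)^2 = 4·43618, i.e. γ^4 - 838γ^2 + 175561 - 174472 = 0, i.e. γ^4 - 838γ^2 + 1089 = 0. So γ is a root of x^4 - 838x^2 + 1089. This polynomial is irreducible over Q: it has no rational root (each ±√193 ± √226 is irrational), and any factorization into two quadratics over Q would force √(43618) ∈ Q (pairing opposite roots) or √193, √226 ∈ Q (other pairings), all impossible. Hence [Q(γ):Q] = 4 = [Q(√193, √226):Q], so Q(γ) = Q(√193, √226).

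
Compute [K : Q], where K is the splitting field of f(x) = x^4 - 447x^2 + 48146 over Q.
[K : Q] = 4

Solving the quadratic in x^2: x^2 = (447 ± √(447^2 - 4·48146))/2 = (447 ± √7225)/2 = (447 ± 85)/2, giving x^2 = 266 or x^2 = 181. So f(x) = (x^2 - 266)(x^2 - 181) and the roots of f are ±√266, ±√181. Hence the splitting field is K = Q(√266, √181). Since 266 and 181 are distinct squarefree integers > 1, their product 48146 is not a perfect square, so √181 ∉ Q(√266). By the tower law [K:Q] = [Q(√266,√181):Q(√266)] · [Q(√266):Q] = 2 · 2 = 4.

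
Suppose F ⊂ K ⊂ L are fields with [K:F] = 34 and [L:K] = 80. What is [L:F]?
[L:F] = 2720

The tower law says that for any tower of field extensions F ⊂ K ⊂ L with finite degrees, [L:F] = [L:K] · [K:F]. Here this gives [L:F] = 80 · 34 = 2720.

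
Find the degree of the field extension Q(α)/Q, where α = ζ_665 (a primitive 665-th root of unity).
[Q(α):Q] = 432

The minimal polynomial of ζ_665 over Q is the 665-th cyclotomic polynomial Φ_665(x), which is irreducible over Q and has degree φ(665) = 432. Hence [Q(α):Q] = φ(665) = 432.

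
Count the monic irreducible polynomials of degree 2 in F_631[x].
There are 198765 monic irreducible polynomials of degree 2 over F_631

Each element of F_{631^2} that lies in no proper subfield is a root of exactly one monic irreducible of degree 2 over F_631, and each such polynomial has 2 distinct roots in F_{631^2}. By Möbius inversion the count is N_631(2) = (1/2) Σ_{d|2} μ(2/d) · 631^d = (1/2)(μ(2)·631^1 + μ(1)·631^2) = 397530/2 = 198765.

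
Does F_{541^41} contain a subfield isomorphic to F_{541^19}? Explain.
No: F_{541^19} is not a subfield of F_{541^41}

F_{p^m} embeds in F_{p^n} iff m | n. Here 19 ∤ 41 (since 41 = 2·19 + 3 with remainder 3 ≠ 0), so F_{541^19} is not a subfield of F_{541^41}. Equivalently: if it were, the tower law would give 19 = [F_{541^19}:F_541] dividing [F_{541^41}:F_541] = 41, contradiction.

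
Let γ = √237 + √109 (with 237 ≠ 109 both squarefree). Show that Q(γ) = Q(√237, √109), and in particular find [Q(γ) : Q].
[Q(γ) : Q] = 4 (equivalently, Q(γ) = Q(√237, √109))

Obviously Q(γ) ⊆ Q(√237, √109), and [Q(√237, √109):Q] = 4 (since 237, 109 are distinct squarefree integers > 1 with 25833 not a perfect square). To show equality we compute the minimal polynomial of γ. From γ = √237 + √109: γ^2 = 237 + 2√(25833) + 109 = 346 + 2√(25833), so γ^2 - 346 = 2√(25833); squaring, (γ^2 - 346)^2 = 4·25833, i.e. γ^4 - 692γ^2 + 119716 - 103332 = 0, i.e. γ^4 - 692γ^2 + 16384 = 0. So γ is a root of x^4 - 692x^2 + 16384. This polynomial is irreducible over Q: it has no rational root (each ±√237 ± √109 is irrational), and any factorization into two quadratics over Q would force √(25833) ∈ Q (pairing opposite roots) or √237, √109 ∈ Q (other pairings), all impossible. Hence [Q(γ):Q] = 4 = [Q(√237, √109):Q], so Q(γ) = Q(√237, √109).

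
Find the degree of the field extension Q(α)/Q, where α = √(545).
[Q(α):Q] = 2

[Q(α):Q] equals the degree of the minimal polynomial of α. Here α^2 = 545 and x^2 - 545 is irreducible (d = 545 is squarefree, ≠ 1, hence not a square), so deg(m_α) = 2. Thus [Q(α):Q] = 2.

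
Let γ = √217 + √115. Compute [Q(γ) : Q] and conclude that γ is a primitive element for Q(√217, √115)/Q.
[Q(γ) : Q] = 4 (equivalently, Q(γ) = Q(√217, √115))

Obviously Q(γ) ⊆ Q(√217, √115), and [Q(√217, √115):Q] = 4 (since 217, 115 are distinct squarefree integers > 1 with 24955 not a perfect square). To show equality we compute the minimal polynomial of γ. From γ = √217 + √115: γ^2 = 217 + 2√(24955) + 115 = 332 + 2√(24955), so γ^2 - 332 = 2√(24955); squaring, (γ^2 - 332)^2 = 4·24955, i.e. γ^4 - 664γ^2 + 110224 - 99820 = 0, i.e. γ^4 - 664γ^2 + 10404 = 0. So γ is a root of x^4 - 664x^2 + 10404. This polynomial is irreducible over Q: it has no rational root (each ±√217 ± √115 is irrational), and any factorization into two quadratics over Q would force √(24955) ∈ Q (pairing opposite roots) or √217, √115 ∈ Q (other pairings), all impossible. Hence [Q(γ):Q] = 4 = [Q(√217, √115):Q], so Q(γ) = Q(√217, √115).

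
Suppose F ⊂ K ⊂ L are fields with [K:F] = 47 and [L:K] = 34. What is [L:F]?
[L:F] = 1598

The tower law says that for any tower of field extensions F ⊂ K ⊂ L with finite degrees, [L:F] = [L:K] · [K:F]. Here this gives [L:F] = 34 · 47 = 1598.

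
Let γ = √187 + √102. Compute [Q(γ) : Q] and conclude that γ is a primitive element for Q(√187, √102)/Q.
[Q(γ) : Q] = 4 (equivalently, Q(γ) = Q(√187, √102))

Obviously Q(γ) ⊆ Q(√187, √102), and [Q(√187, √102):Q] = 4 (since 187, 102 are distinct squarefree integers > 1 with 19074 not a perfect square). To show equality we compute the minimal polynomial of γ. From γ = √187 + √102: γ^2 = 187 + 2√(19074) + 102 = 289 + 2√(19074), so γ^2 - 289 = 2√(19074); squaring, (γ^2 - 289)^2 = 4·19074, i.e. γ^4 - 578γ^2 + 83521 - 76296 = 0, i.e. γ^4 - 578γ^2 + 7225 = 0. So γ is a root of x^4 - 578x^2 + 7225. This polynomial is irreducible over Q: it has no rational root (each ±√187 ± √102 is irrational), and any factorization into two quadratics over Q would force √(19074) ∈ Q (pairing opposite roots) or √187, √102 ∈ Q (other pairings), all impossible. Hence [Q(γ):Q] = 4 = [Q(√187, √102):Q], so Q(γ) = Q(√187, √102).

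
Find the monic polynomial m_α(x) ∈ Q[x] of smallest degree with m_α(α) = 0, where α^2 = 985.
m_α(x) = x^2 - 985

α satisfies α^2 - 985 = 0, so x^2 - 985 annihilates α. Since d = 985 is squarefree and ≠ 1, it is not a perfect square in Q, so x^2 - 985 has no rational root and is therefore irreducible over Q (a degree-2 polynomial over a field is irreducible iff it has no root). Hence m_α(x) = x^2 - 985.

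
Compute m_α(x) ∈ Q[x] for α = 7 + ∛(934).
m_α(x) = x^3 - 21x^2 + 147x - 1277

Set β = α - 7 = ∛(934), so β^3 = 934. Then (α - 7)^3 - 934 = 0, i.e. α is a root of g(x) = (x - 7)^3 - 934 = x^3 - 21x^2 + 147x - 1277. Since g(x) = h(x - 7) where h(x) = x^3 - 934, and h is irreducible over Q (because 934 is not a perfect cube, so h has no rational root, and a monic cubic with no rational root is irreducible), g is also irreducible (irreducibility is preserved under the substitution x → x - 7). Hence m_α(x) = x^3 - 21x^2 + 147x - 1277.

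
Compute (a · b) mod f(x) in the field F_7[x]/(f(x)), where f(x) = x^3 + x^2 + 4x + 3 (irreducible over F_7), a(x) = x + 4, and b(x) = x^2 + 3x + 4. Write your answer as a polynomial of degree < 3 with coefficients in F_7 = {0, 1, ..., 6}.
a · b ≡ 6x^2 + 5x + 6 (mod f(x))

Multiply in F_7[x]: a(x)·b(x) = (x + 4)·(x^2 + 3x + 4) = x^3 + 2x + 2. This has degree ≥ 3, so divide by f(x) over F_7: x^3 + 2x + 2 = (1)·(x^3 + x^2 + 4x + 3) + (6x^2 + 5x + 6). Hence a·b ≡ 6x^2 + 5x + 6 (mod f). (F_7[x]/(f) is a field with 7^3 = 343 elements since f is irreducible of degree 3.)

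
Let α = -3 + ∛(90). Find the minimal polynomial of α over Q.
m_α(x) = x^3 + 9x^2 + 27x - 63

Set β = α + 3 = ∛(90), so β^3 = 90. Then (α + 3)^3 - 90 = 0, i.e. α is a root of g(x) = (x + 3)^3 - 90 = x^3 + 9x^2 + 27x - 63. Since g(x) = h(x + 3) where h(x) = x^3 - 90, and h is irreducible over Q (because 90 is not a perfect cube, so h has no rational root, and a monic cubic with no rational root is irreducible), g is also irreducible (irreducibility is preserved under the substitution x → x + 3). Hence m_α(x) = x^3 + 9x^2 + 27x - 63.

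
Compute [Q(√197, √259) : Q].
[Q(√197, √259) : Q] = 4

[Q(√197):Q] = 2 (min poly x^2 - 197, irreducible since 197 is squarefree > 1). For the top step, suppose √259 ∈ Q(√197), say √259 = c + d√197 with c, d ∈ Q. Squaring: 259 = c^2 + 197d^2 + 2cd√197. Since √197 ∉ Q this forces 2cd = 0. If d = 0 then √259 = c ∈ Q, contradicting 259 squarefree > 1. If c = 0 then 259 = 197d^2, so 197·259 = (197d)^2 is a perfect square in Q — but 197·259 = 51023 is not a perfect square (since 197 and 259 are distinct squarefree integers). Contradiction. Hence √259 ∉ Q(√197), so x^2 - 259 stays irreducible over Q(√197) and [Q(√197, √259) : Q(√197)] = 2. By the tower law, [Q(√197, √259) : Q] = 2 · 2 = 4.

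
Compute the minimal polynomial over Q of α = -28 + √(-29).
m_α(x) = x^2 + 56x + 813

From α + 28 = √(-29), squaring gives (α + 28)^2 = -29, i.e. α^2 + 56α + 784 = -29, so α^2 + 56α + 813 = 0. The discriminant of x^2 + 56x + 813 is (56)^2 - 4·(813) = 3136 - 3252 = -116, and 4·(-29) is not a perfect square in Q since -29 is squarefree and ≠ 1. Hence x^2 + 56x + 813 is irreducible over Q and is the minimal polynomial of α.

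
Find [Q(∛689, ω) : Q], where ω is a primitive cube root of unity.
[Q(∛689, ω) : Q] = 6

[Q(∛689):Q] = 3 (min poly x^3 - 689, irreducible since 689 is not a perfect cube). [Q(ω):Q] = 2 (min poly x^2 + x + 1). Since Q(∛689) ⊂ R and ω ∉ R, we have ω ∉ Q(∛689), so x^2 + x + 1 remains irreducible over Q(∛689) and [Q(∛689, ω) : Q(∛689)] = 2. By the tower law, [Q(∛689, ω) : Q] = 3 · 2 = 6. (In fact Q(∛689, ω) is the splitting field of x^3 - 689 over Q.)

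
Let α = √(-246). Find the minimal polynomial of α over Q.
m_α(x) = x^2 + 246

α satisfies α^2 + 246 = 0, so x^2 + 246 annihilates α. Since d = -246 is squarefree and ≠ 1, it is not a perfect square in Q, so x^2 + 246 has no rational root and is therefore irreducible over Q (a degree-2 polynomial over a field is irreducible iff it has no root). Hence m_α(x) = x^2 + 246.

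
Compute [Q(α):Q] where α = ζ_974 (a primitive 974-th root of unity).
[Q(α):Q] = 486

The minimal polynomial of ζ_974 over Q is the 974-th cyclotomic polynomial Φ_974(x), which is irreducible over Q and has degree φ(974) = 486. Hence [Q(α):Q] = φ(974) = 486.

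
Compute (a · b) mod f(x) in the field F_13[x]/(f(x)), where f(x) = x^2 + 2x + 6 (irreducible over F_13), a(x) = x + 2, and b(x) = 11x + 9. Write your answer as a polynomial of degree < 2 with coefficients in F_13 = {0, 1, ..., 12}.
a · b ≡ 9x + 4 (mod f(x))

Multiply in F_13[x]: a(x)·b(x) = (x + 2)·(11x + 9) = 11x^2 + 5x + 5. This has degree ≥ 2, so divide by f(x) over F_13: 11x^2 + 5x + 5 = (11)·(x^2 + 2x + 6) + (9x + 4). Hence a·b ≡ 9x + 4 (mod f). (F_13[x]/(f) is a field with 13^2 = 169 elements since f is irreducible of degree 2.)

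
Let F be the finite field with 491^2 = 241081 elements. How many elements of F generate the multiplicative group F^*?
There are φ(241080) = 53760 primitive elements

F_q^* is cyclic of order q - 1 = 241080. A cyclic group of order m has exactly φ(m) generators. Here m = 241080 = 2^3 · 3 · 5 · 7^2 · 41, so the number of primitive elements is φ(241080) = 53760.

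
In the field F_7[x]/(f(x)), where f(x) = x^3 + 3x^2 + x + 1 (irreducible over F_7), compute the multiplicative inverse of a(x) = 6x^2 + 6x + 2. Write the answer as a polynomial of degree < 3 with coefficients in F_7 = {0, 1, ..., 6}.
a(x)^(-1) ≡ 5x^2 + 4x (mod f(x))

Since f is irreducible over F_7, F_7[x]/(f) is a field and a(x) ≠ 0 has an inverse. Apply the extended Euclidean algorithm to f(x) and a(x) in F_7[x]: f(x) = (6x + 5)·a(x) + (x + 5);  a(x) = (6x + 4)·(x + 5) + (3). The last nonzero remainder is the constant 3 = gcd(f, a) in F_7. Back-substituting through the division chain expresses 3 = s(x)·a(x) + t(x)·f(x) with s(x) ≡ x^2 + 5x (mod f), so (x^2 + 5x)·a(x) ≡ 3 (mod f). Multiplying by 3^(-1) ≡ 5 in F_7 gives a(x)^(-1) ≡ 5·(x^2 + 5x) ≡ 5x^2 + 4x (mod f). Check: (6x^2 + 6x + 2)·(5x^2 + 4x) = 2x^4 + 5x^3 + 6x^2 + x ≡ 1 (mod x^3 + 3x^2 + x + 1).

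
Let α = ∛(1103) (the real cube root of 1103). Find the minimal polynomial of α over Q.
m_α(x) = x^3 - 1103

α satisfies α^3 = 1103, so x^3 - 1103 annihilates α. By the rational root test, a rational root p/q (in lowest terms) of x^3 - 1103 would satisfy p^3 = 1103 q^3, forcing q = 1 and p^3 = 1103; but 1103 is not a perfect cube, contradiction. A monic cubic over Q with no rational root is irreducible (any nontrivial factorization would include a linear factor). Hence x^3 - 1103 is the minimal polynomial of α, and in particular [Q(α):Q] = 3.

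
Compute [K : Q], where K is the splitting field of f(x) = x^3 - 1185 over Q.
[K : Q] = 6

The roots of x^3 - 1185 are ∛1185, ω∛1185, ω^2∛1185 where ω = e^(2πi/3) is a primitive cube root of unity, so K = Q(∛1185, ω). Now [Q(∛1185):Q] = 3 (since 1185 is not a perfect cube, x^3 - 1185 is irreducible) and [Q(ω):Q] = 2. Both 2 and 3 divide [K:Q], and [K:Q] ≤ 3·2 = 6, so [K:Q] = 6. (Equivalently: Q(∛1185) ⊂ R but ω ∉ R, so [K : Q(∛1185)] = 2.)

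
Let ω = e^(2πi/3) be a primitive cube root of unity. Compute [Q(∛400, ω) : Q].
[Q(∛400, ω) : Q] = 6

[Q(∛400):Q] = 3 (min poly x^3 - 400, irreducible since 400 is not a perfect cube). [Q(ω):Q] = 2 (min poly x^2 + x + 1). Since Q(∛400) ⊂ R and ω ∉ R, we have ω ∉ Q(∛400), so x^2 + x + 1 remains irreducible over Q(∛400) and [Q(∛400, ω) : Q(∛400)] = 2. By the tower law, [Q(∛400, ω) : Q] = 3 · 2 = 6. (In fact Q(∛400, ω) is the splitting field of x^3 - 400 over Q.)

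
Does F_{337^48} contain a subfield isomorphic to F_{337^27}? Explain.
No: F_{337^27} is not a subfield of F_{337^48}

F_{p^m} embeds in F_{p^n} iff m | n. Here 27 ∤ 48 (since 48 = 1·27 + 21 with remainder 21 ≠ 0), so F_{337^27} is not a subfield of F_{337^48}. Equivalently: if it were, the tower law would give 27 = [F_{337^27}:F_337] dividing [F_{337^48}:F_337] = 48, contradiction.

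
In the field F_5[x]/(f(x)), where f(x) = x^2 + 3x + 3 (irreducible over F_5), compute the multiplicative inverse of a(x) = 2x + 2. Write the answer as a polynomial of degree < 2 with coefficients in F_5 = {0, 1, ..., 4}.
a(x)^(-1) ≡ 2x + 4 (mod f(x))

Since f is irreducible over F_5, F_5[x]/(f) is a field and a(x) ≠ 0 has an inverse. Apply the extended Euclidean algorithm to f(x) and a(x) in F_5[x]: f(x) = (3x + 1)·a(x) + (1). The last nonzero remainder is the constant 1 = gcd(f, a) in F_5. Back-substituting through the division chain expresses 1 = s(x)·a(x) + t(x)·f(x) with s(x) ≡ 2x + 4 (mod f), so a(x)^(-1) ≡ s(x) = 2x + 4 (mod f). Check: (2x + 2)·(2x + 4) = 4x^2 + 2x + 3 ≡ 1 (mod x^2 + 3x + 3).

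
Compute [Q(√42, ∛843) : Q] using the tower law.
[Q(√42, ∛843) : Q] = 6

Let L = Q(√42, ∛843). Since Q(√42) ⊂ L and [Q(√42):Q] = 2, the tower law gives 2 | [L:Q]. Likewise Q(∛843) ⊂ L with [Q(∛843):Q] = 3 (because 843 is not a perfect cube), so 3 | [L:Q]. As gcd(2,3) = 1, [L:Q] is divisible by 6. Conversely L is generated over Q by √42 and ∛843, so [L:Q] ≤ 2·3 = 6. Therefore [Q(√42, ∛843) : Q] = 6.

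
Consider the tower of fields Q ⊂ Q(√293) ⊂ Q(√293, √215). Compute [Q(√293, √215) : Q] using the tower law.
[Q(√293, √215) : Q] = 4

[Q(√293):Q] = 2 (min poly x^2 - 293, irreducible since 293 is squarefree > 1). For the top step, suppose √215 ∈ Q(√293), say √215 = c + d√293 with c, d ∈ Q. Squaring: 215 = c^2 + 293d^2 + 2cd√293. Since √293 ∉ Q this forces 2cd = 0. If d = 0 then √215 = c ∈ Q, contradicting 215 squarefree > 1. If c = 0 then 215 = 293d^2, so 293·215 = (293d)^2 is a perfect square in Q — but 293·215 = 62995 is not a perfect square (since 293 and 215 are distinct squarefree integers). Contradiction. Hence √215 ∉ Q(√293), so x^2 - 215 stays irreducible over Q(√293) and [Q(√293, √215) : Q(√293)] = 2. By the tower law, [Q(√293, √215) : Q] = 2 · 2 = 4.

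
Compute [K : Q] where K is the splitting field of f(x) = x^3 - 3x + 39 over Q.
[K : Q] = 6

By the rational root test, any rational root of the monic integer polynomial f(x) = x^3 - 3x + 39 must be an integer dividing the constant term 39, i.e. one of ±{1, 3, 13, 39}. Evaluating: f(1) = 37, f(-1) = 41, f(3) = 57, f(-3) = 21, f(13) = 2197, f(-13) = -2119, f(39) = 59241, f(-39) = -59163; none is 0, so f has no rational root and is therefore irreducible over Q (a cubic with no linear factor over a field is irreducible). For an irreducible cubic, the Galois group is A_3 or S_3 according as the discriminant disc(f) = -4a^3 - 27b^2 = -4·(-3)^3 - 27·(39)^2 = -40959 is or is not a square in Q. Here disc(f) = -40959 is not a perfect square in Q, so the Galois group of f over Q is not contained in A_3 and must be all of S_3. The splitting field has degree |S_3| = 6 over Q, so [K : Q] = 6.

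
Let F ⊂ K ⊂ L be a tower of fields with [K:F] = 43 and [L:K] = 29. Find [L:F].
[L:F] = 1247

The tower law says that for any tower of field extensions F ⊂ K ⊂ L with finite degrees, [L:F] = [L:K] · [K:F]. Here this gives [L:F] = 29 · 43 = 1247.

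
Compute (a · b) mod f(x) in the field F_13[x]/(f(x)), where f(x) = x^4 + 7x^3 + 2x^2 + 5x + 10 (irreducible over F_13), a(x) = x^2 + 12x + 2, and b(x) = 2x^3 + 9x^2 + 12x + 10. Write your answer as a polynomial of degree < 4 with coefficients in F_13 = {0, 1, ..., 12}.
a · b ≡ 7x^2 + 3x + 12 (mod f(x))

Multiply in F_13[x]: a(x)·b(x) = (x^2 + 12x + 2)·(2x^3 + 9x^2 + 12x + 10) = 2x^5 + 7x^4 + 7x^3 + 3x^2 + x + 7. This has degree ≥ 4, so divide by f(x) over F_13: 2x^5 + 7x^4 + 7x^3 + 3x^2 + x + 7 = (2x + 6)·(x^4 + 7x^3 + 2x^2 + 5x + 10) + (7x^2 + 3x + 12). Hence a·b ≡ 7x^2 + 3x + 12 (mod f). (F_13[x]/(f) is a field with 13^4 = 28561 elements since f is irreducible of degree 4.)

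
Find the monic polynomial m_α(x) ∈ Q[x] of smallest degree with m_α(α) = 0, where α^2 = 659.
m_α(x) = x^2 - 659

α satisfies α^2 - 659 = 0, so x^2 - 659 annihilates α. Since d = 659 is squarefree and ≠ 1, it is not a perfect square in Q, so x^2 - 659 has no rational root and is therefore irreducible over Q (a degree-2 polynomial over a field is irreducible iff it has no root). Hence m_α(x) = x^2 - 659.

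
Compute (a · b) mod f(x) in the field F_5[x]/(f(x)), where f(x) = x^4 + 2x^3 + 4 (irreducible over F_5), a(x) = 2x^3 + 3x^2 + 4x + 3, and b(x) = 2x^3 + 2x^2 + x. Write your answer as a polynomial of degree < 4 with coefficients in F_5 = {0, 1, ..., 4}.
a · b ≡ 3x^3 + 4x^2 + 2 (mod f(x))

Multiply in F_5[x]: a(x)·b(x) = (2x^3 + 3x^2 + 4x + 3)·(2x^3 + 2x^2 + x) = 4x^6 + x^4 + 2x^3 + 3x. This has degree ≥ 4, so divide by f(x) over F_5: 4x^6 + x^4 + 2x^3 + 3x = (4x^2 + 2x + 2)·(x^4 + 2x^3 + 4) + (3x^3 + 4x^2 + 2). Hence a·b ≡ 3x^3 + 4x^2 + 2 (mod f). (F_5[x]/(f) is a field with 5^4 = 625 elements since f is irreducible of degree 4.)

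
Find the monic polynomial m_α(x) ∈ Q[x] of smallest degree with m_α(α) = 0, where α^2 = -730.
m_α(x) = x^2 + 730

α satisfies α^2 + 730 = 0, so x^2 + 730 annihilates α. Since d = -730 is squarefree and ≠ 1, it is not a perfect square in Q, so x^2 + 730 has no rational root and is therefore irreducible over Q (a degree-2 polynomial over a field is irreducible iff it has no root). Hence m_α(x) = x^2 + 730.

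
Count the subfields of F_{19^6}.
F_{19^6} has 4 subfields

The subfields of F_{p^n} are exactly the fields F_{p^d} for d | n (each is the fixed field of the unique index-d subgroup of Gal(F_{p^n}/F_p) ≅ Z/nZ). The divisors of n = 6 are {1, 2, 3, 6}, giving 4 subfields: F_{19^1}, F_{19^2}, F_{19^3}, F_{19^6}.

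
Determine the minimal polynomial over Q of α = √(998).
m_α(x) = x^2 - 998

α satisfies α^2 - 998 = 0, so x^2 - 998 annihilates α. Since d = 998 is squarefree and ≠ 1, it is not a perfect square in Q, so x^2 - 998 has no rational root and is therefore irreducible over Q (a degree-2 polynomial over a field is irreducible iff it has no root). Hence m_α(x) = x^2 - 998.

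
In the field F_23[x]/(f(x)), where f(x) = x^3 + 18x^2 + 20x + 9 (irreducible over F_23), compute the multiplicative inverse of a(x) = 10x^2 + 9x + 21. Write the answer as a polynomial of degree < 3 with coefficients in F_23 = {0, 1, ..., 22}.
a(x)^(-1) ≡ 2x^2 + 13x + 22 (mod f(x))

Since f is irreducible over F_23, F_23[x]/(f) is a field and a(x) ≠ 0 has an inverse. Apply the extended Euclidean algorithm to f(x) and a(x) in F_23[x]: f(x) = (7x + 7)·a(x) + (17x);  a(x) = (6x + 10)·(17x) + (21). The last nonzero remainder is the constant 21 = gcd(f, a) in F_23. Back-substituting through the division chain expresses 21 = s(x)·a(x) + t(x)·f(x) with s(x) ≡ 19x^2 + 20x + 2 (mod f), so (19x^2 + 20x + 2)·a(x) ≡ 21 (mod f). Multiplying by 21^(-1) ≡ 11 in F_23 gives a(x)^(-1) ≡ 11·(19x^2 + 20x + 2) ≡ 2x^2 + 13x + 22 (mod f). Check: (10x^2 + 9x + 21)·(2x^2 + 13x + 22) = 20x^4 + 10x^3 + 11x^2 + 11x + 2 ≡ 1 (mod x^3 + 18x^2 + 20x + 9).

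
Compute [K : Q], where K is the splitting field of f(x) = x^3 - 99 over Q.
[K : Q] = 6

The roots of x^3 - 99 are ∛99, ω∛99, ω^2∛99 where ω = e^(2πi/3) is a primitive cube root of unity, so K = Q(∛99, ω). Now [Q(∛99):Q] = 3 (since 99 is not a perfect cube, x^3 - 99 is irreducible) and [Q(ω):Q] = 2. Both 2 and 3 divide [K:Q], and [K:Q] ≤ 3·2 = 6, so [K:Q] = 6. (Equivalently: Q(∛99) ⊂ R but ω ∉ R, so [K : Q(∛99)] = 2.)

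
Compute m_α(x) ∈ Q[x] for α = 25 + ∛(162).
m_α(x) = x^3 - 75x^2 + 1875x - 15787

Set β = α - 25 = ∛(162), so β^3 = 162. Then (α - 25)^3 - 162 = 0, i.e. α is a root of g(x) = (x - 25)^3 - 162 = x^3 - 75x^2 + 1875x - 15787. Since g(x) = h(x - 25) where h(x) = x^3 - 162, and h is irreducible over Q (because 162 is not a perfect cube, so h has no rational root, and a monic cubic with no rational root is irreducible), g is also irreducible (irreducibility is preserved under the substitution x → x - 25). Hence m_α(x) = x^3 - 75x^2 + 1875x - 15787.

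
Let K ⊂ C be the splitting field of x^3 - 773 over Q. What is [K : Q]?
[K : Q] = 6

The roots of x^3 - 773 are ∛773, ω∛773, ω^2∛773 where ω = e^(2πi/3) is a primitive cube root of unity, so K = Q(∛773, ω). Now [Q(∛773):Q] = 3 (since 773 is not a perfect cube, x^3 - 773 is irreducible) and [Q(ω):Q] = 2. Both 2 and 3 divide [K:Q], and [K:Q] ≤ 3·2 = 6, so [K:Q] = 6. (Equivalently: Q(∛773) ⊂ R but ω ∉ R, so [K : Q(∛773)] = 2.)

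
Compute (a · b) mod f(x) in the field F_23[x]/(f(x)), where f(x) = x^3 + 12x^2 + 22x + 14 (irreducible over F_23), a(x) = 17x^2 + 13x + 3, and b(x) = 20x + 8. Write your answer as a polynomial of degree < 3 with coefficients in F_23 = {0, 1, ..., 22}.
a · b ≡ 19x^2 + 21x + 2 (mod f(x))

Multiply in F_23[x]: a(x)·b(x) = (17x^2 + 13x + 3)·(20x + 8) = 18x^3 + 5x^2 + 3x + 1. This has degree ≥ 3, so divide by f(x) over F_23: 18x^3 + 5x^2 + 3x + 1 = (18)·(x^3 + 12x^2 + 22x + 14) + (19x^2 + 21x + 2). Hence a·b ≡ 19x^2 + 21x + 2 (mod f). (F_23[x]/(f) is a field with 23^3 = 12167 elements since f is irreducible of degree 3.)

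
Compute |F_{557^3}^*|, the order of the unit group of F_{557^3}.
|F_{557^3}^*| = 172808692

F_{557^3} has 557^3 = 172808693 elements; its multiplicative group consists of all nonzero elements, so |F_{557^3}^*| = 172808693 - 1 = 172808692. (It is cyclic since any finite subgroup of the multiplicative group of a field is cyclic.)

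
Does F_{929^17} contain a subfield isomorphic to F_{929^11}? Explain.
No: F_{929^11} is not a subfield of F_{929^17}

F_{p^m} embeds in F_{p^n} iff m | n. Here 11 ∤ 17 (since 17 = 1·11 + 6 with remainder 6 ≠ 0), so F_{929^11} is not a subfield of F_{929^17}. Equivalently: if it were, the tower law would give 11 = [F_{929^11}:F_929] dividing [F_{929^17}:F_929] = 17, contradiction.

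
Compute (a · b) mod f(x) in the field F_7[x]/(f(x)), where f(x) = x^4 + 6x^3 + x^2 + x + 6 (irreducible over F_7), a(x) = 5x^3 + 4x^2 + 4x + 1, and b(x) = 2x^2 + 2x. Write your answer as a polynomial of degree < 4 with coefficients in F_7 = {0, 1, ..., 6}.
a · b ≡ 6x^3 + 5x (mod f(x))

Multiply in F_7[x]: a(x)·b(x) = (5x^3 + 4x^2 + 4x + 1)·(2x^2 + 2x) = 3x^5 + 4x^4 + 2x^3 + 3x^2 + 2x. This has degree ≥ 4, so divide by f(x) over F_7: 3x^5 + 4x^4 + 2x^3 + 3x^2 + 2x = (3x)·(x^4 + 6x^3 + x^2 + x + 6) + (6x^3 + 5x). Hence a·b ≡ 6x^3 + 5x (mod f). (F_7[x]/(f) is a field with 7^4 = 2401 elements since f is irreducible of degree 4.)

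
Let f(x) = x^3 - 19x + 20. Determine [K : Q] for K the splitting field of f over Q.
[K : Q] = 6

By the rational root test, any rational root of the monic integer polynomial f(x) = x^3 - 19x + 20 must be an integer dividing the constant term 20, i.e. one of ±{1, 2, 4, 5, 10, 20}. Evaluating: f(1) = 2, f(-1) = 38, f(2) = -10, f(-2) = 50, f(4) = 8, f(-4) = 32, f(5) = 50, f(-5) = -10, f(10) = 830, f(-10) = -790, f(20) = 7640, f(-20) = -7600; none is 0, so f has no rational root and is therefore irreducible over Q (a cubic with no linear factor over a field is irreducible). For an irreducible cubic, the Galois group is A_3 or S_3 according as the discriminant disc(f) = -4a^3 - 27b^2 = -4·(-19)^3 - 27·(20)^2 = 16636 is or is not a square in Q. Here disc(f) = 16636 is not a perfect square in Q, so the Galois group of f over Q is not contained in A_3 and must be all of S_3. The splitting field has degree |S_3| = 6 over Q, so [K : Q] = 6.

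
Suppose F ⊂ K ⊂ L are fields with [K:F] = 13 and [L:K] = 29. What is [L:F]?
[L:F] = 377

The tower law says that for any tower of field extensions F ⊂ K ⊂ L with finite degrees, [L:F] = [L:K] · [K:F]. Here this gives [L:F] = 29 · 13 = 377.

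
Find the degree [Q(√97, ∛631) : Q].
[Q(√97, ∛631) : Q] = 6

Let L = Q(√97, ∛631). Since Q(√97) ⊂ L and [Q(√97):Q] = 2, the tower law gives 2 | [L:Q]. Likewise Q(∛631) ⊂ L with [Q(∛631):Q] = 3 (because 631 is not a perfect cube), so 3 | [L:Q]. As gcd(2,3) = 1, [L:Q] is divisible by 6. Conversely L is generated over Q by √97 and ∛631, so [L:Q] ≤ 2·3 = 6. Therefore [Q(√97, ∛631) : Q] = 6.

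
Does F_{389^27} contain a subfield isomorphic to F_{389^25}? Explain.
No: F_{389^25} is not a subfield of F_{389^27}

F_{p^m} embeds in F_{p^n} iff m | n. Here 25 ∤ 27 (since 27 = 1·25 + 2 with remainder 2 ≠ 0), so F_{389^25} is not a subfield of F_{389^27}. Equivalently: if it were, the tower law would give 25 = [F_{389^25}:F_389] dividing [F_{389^27}:F_389] = 27, contradiction.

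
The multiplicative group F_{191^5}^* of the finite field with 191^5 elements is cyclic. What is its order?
|F_{191^5}^*| = 254194901950

F_{191^5} has 191^5 = 254194901951 elements; its multiplicative group consists of all nonzero elements, so |F_{191^5}^*| = 254194901951 - 1 = 254194901950. (It is cyclic since any finite subgroup of the multiplicative group of a field is cyclic.)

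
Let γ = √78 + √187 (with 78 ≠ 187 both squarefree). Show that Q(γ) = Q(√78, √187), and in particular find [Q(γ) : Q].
[Q(γ) : Q] = 4 (equivalently, Q(γ) = Q(√78, √187))

Obviously Q(γ) ⊆ Q(√78, √187), and [Q(√78, √187):Q] = 4 (since 78, 187 are distinct squarefree integers > 1 with 14586 not a perfect square). To show equality we compute the minimal polynomial of γ. From γ = √78 + √187: γ^2 = 78 + 2√(14586) + 187 = 265 + 2√(14586), so γ^2 - 265 = 2√(14586); squaring, (γ^2 - 265)^2 = 4·14586, i.e. γ^4 - 530γ^2 + 70225 - 58344 = 0, i.e. γ^4 - 530γ^2 + 11881 = 0. So γ is a root of x^4 - 530x^2 + 11881. This polynomial is irreducible over Q: it has no rational root (each ±√78 ± √187 is irrational), and any factorization into two quadratics over Q would force √(14586) ∈ Q (pairing opposite roots) or √78, √187 ∈ Q (other pairings), all impossible. Hence [Q(γ):Q] = 4 = [Q(√78, √187):Q], so Q(γ) = Q(√78, √187).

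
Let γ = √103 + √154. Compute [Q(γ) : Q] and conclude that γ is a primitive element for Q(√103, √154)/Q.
[Q(γ) : Q] = 4 (equivalently, Q(γ) = Q(√103, √154))

Obviously Q(γ) ⊆ Q(√103, √154), and [Q(√103, √154):Q] = 4 (since 103, 154 are distinct squarefree integers > 1 with 15862 not a perfect square). To show equality we compute the minimal polynomial of γ. From γ = √103 + √154: γ^2 = 103 + 2√(15862) + 154 = 257 + 2√(15862), so γ^2 - 257 = 2√(15862); squaring, (γ^2 - 257)^2 = 4·15862, i.e. γ^4 - 514γ^2 + 66049 - 63448 = 0, i.e. γ^4 - 514γ^2 + 2601 = 0. So γ is a root of x^4 - 514x^2 + 2601. This polynomial is irreducible over Q: it has no rational root (each ±√103 ± √154 is irrational), and any factorization into two quadratics over Q would force √(15862) ∈ Q (pairing opposite roots) or √103, √154 ∈ Q (other pairings), all impossible. Hence [Q(γ):Q] = 4 = [Q(√103, √154):Q], so Q(γ) = Q(√103, √154).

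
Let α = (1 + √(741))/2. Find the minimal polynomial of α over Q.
m_α(x) = x^2 - x - 185

From 2α - 1 = √(741), squaring gives (2α - 1)^2 = 741, i.e. 4α^2 - 4α + 1 = 741, so α^2 - α + (1 - 741)/4 = 0. Since 741 ≡ 1 (mod 4), (1 - 741)/4 = -185 ∈ Z. The polynomial x^2 - x - 185 has discriminant 1 - 4·(-185) = 741, which is not a perfect square in Q (d = 741 is squarefree and ≠ 1), so x^2 - x - 185 is irreducible over Q. It is the minimal polynomial of α.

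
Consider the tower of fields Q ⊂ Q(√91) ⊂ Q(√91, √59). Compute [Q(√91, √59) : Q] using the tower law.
[Q(√91, √59) : Q] = 4

[Q(√91):Q] = 2 (min poly x^2 - 91, irreducible since 91 is squarefree > 1). For the top step, suppose √59 ∈ Q(√91), say √59 = c + d√91 with c, d ∈ Q. Squaring: 59 = c^2 + 91d^2 + 2cd√91. Since √91 ∉ Q this forces 2cd = 0. If d = 0 then √59 = c ∈ Q, contradicting 59 squarefree > 1. If c = 0 then 59 = 91d^2, so 91·59 = (91d)^2 is a perfect square in Q — but 91·59 = 5369 is not a perfect square (since 91 and 59 are distinct squarefree integers). Contradiction. Hence √59 ∉ Q(√91), so x^2 - 59 stays irreducible over Q(√91) and [Q(√91, √59) : Q(√91)] = 2. By the tower law, [Q(√91, √59) : Q] = 2 · 2 = 4.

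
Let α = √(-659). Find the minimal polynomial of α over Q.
m_α(x) = x^2 + 659

α satisfies α^2 + 659 = 0, so x^2 + 659 annihilates α. Since d = -659 is squarefree and ≠ 1, it is not a perfect square in Q, so x^2 + 659 has no rational root and is therefore irreducible over Q (a degree-2 polynomial over a field is irreducible iff it has no root). Hence m_α(x) = x^2 + 659.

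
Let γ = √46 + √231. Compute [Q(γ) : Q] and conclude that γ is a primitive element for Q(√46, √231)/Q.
[Q(γ) : Q] = 4 (equivalently, Q(γ) = Q(√46, √231))

Obviously Q(γ) ⊆ Q(√46, √231), and [Q(√46, √231):Q] = 4 (since 46, 231 are distinct squarefree integers > 1 with 10626 not a perfect square). To show equality we compute the minimal polynomial of γ. From γ = √46 + √231: γ^2 = 46 + 2√(10626) + 231 = 277 + 2√(10626), so γ^2 - 277 = 2√(10626); squaring, (γ^2 - 277)^2 = 4·10626, i.e. γ^4 - 554γ^2 + 76729 - 42504 = 0, i.e. γ^4 - 554γ^2 + 34225 = 0. So γ is a root of x^4 - 554x^2 + 34225. This polynomial is irreducible over Q: it has no rational root (each ±√46 ± √231 is irrational), and any factorization into two quadratics over Q would force √(10626) ∈ Q (pairing opposite roots) or √46, √231 ∈ Q (other pairings), all impossible. Hence [Q(γ):Q] = 4 = [Q(√46, √231):Q], so Q(γ) = Q(√46, √231).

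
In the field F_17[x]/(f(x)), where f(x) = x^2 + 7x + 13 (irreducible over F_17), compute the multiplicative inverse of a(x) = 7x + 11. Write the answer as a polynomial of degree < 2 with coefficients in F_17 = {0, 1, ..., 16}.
a(x)^(-1) ≡ 12x + 2 (mod f(x))

Since f is irreducible over F_17, F_17[x]/(f) is a field and a(x) ≠ 0 has an inverse. Apply the extended Euclidean algorithm to f(x) and a(x) in F_17[x]: f(x) = (5x + 15)·a(x) + (1). The last nonzero remainder is the constant 1 = gcd(f, a) in F_17. Back-substituting through the division chain expresses 1 = s(x)·a(x) + t(x)·f(x) with s(x) ≡ 12x + 2 (mod f), so a(x)^(-1) ≡ s(x) = 12x + 2 (mod f). Check: (7x + 11)·(12x + 2) = 16x^2 + 10x + 5 ≡ 1 (mod x^2 + 7x + 13).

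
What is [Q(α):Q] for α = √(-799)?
[Q(α):Q] = 2

[Q(α):Q] equals the degree of the minimal polynomial of α. Here α^2 = -799 and x^2 + 799 is irreducible (d = -799 is squarefree, ≠ 1, hence not a square), so deg(m_α) = 2. Thus [Q(α):Q] = 2.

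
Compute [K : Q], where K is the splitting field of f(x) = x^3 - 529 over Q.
[K : Q] = 6

The roots of x^3 - 529 are ∛529, ω∛529, ω^2∛529 where ω = e^(2πi/3) is a primitive cube root of unity, so K = Q(∛529, ω). Now [Q(∛529):Q] = 3 (since 529 is not a perfect cube, x^3 - 529 is irreducible) and [Q(ω):Q] = 2. Both 2 and 3 divide [K:Q], and [K:Q] ≤ 3·2 = 6, so [K:Q] = 6. (Equivalently: Q(∛529) ⊂ R but ω ∉ R, so [K : Q(∛529)] = 2.)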